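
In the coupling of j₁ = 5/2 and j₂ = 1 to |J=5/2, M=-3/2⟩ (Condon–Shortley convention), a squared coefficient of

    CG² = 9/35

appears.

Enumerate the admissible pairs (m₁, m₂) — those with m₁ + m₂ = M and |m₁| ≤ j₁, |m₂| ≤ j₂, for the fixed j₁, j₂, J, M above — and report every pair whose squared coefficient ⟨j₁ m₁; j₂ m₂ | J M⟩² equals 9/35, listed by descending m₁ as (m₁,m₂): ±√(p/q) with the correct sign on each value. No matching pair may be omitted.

(-3/2,0): −√(9/35)

Admissible pairs with m₁+m₂ = M = -3/2: (-5/2,1), (-3/2,0), (-1/2,-1)
  (m₁,m₂)=(-1/2,-1): CG² = 16/35, CG = +√(16/35)
  (m₁,m₂)=(-3/2,0): CG² = 9/35, CG = −√(9/35)   ← matches the target
  (m₁,m₂)=(-5/2,1): CG² = 2/7, CG = −√(2/7)
Pairs with CG² = 9/35: (-3/2,0): −√(9/35)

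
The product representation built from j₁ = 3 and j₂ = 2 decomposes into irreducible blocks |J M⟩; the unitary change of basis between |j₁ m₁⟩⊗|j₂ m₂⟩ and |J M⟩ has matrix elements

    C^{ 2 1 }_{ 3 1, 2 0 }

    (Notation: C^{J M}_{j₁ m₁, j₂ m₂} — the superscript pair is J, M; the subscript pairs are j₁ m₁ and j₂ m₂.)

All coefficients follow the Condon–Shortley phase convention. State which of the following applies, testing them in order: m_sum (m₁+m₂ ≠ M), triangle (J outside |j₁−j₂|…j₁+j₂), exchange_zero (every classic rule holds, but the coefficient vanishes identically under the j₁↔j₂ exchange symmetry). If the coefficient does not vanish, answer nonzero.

m-sum: m₁+m₂ = 1+0 = 1, M = 1  ✓
triangle: |j₁−j₂| = 1 ≤ J = 2 ≤ j₁+j₂ = 5  ✓
exchange: j₁≠j₂ or m₁≠m₂ — the exchange symmetry imposes no constraint here
value check: CG = −√(1/7) = -0.377964 ≠ 0

nonzero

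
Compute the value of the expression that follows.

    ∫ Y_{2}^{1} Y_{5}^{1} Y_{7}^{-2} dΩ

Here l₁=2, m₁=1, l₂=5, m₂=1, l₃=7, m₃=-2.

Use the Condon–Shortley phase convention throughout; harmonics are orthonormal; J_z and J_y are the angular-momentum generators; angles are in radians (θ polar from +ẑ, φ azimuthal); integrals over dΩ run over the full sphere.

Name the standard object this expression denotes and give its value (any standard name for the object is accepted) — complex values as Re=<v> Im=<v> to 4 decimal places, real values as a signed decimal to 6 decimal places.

Gaunt coefficient, +0.232242

This is a Gaunt coefficient — the integral of a triple product of spherical harmonics over the sphere.
Checks pass: Σm=0; 14 even; l₃=7∈[3,7].
(2·2+1)(2·5+1)(2·7+1) = 825
Δ: 0! 4! 10! / 15! → 1/15015
sum: t=0:+1/57600 = 1/57600
3j²(2 5 7; 0 0 0) = Δ·Π!·Σ² = 21/715  (sign -1)
sum: t=0:+1/103680 = 1/103680
3j²(2 5 7; 1 1 -2) = Δ·Π!·Σ² = 4/143  (sign -1)
combine: 4πI² = 825·21/715·4/143 = 1260/1859
take √, sign +1: I = 0.23224194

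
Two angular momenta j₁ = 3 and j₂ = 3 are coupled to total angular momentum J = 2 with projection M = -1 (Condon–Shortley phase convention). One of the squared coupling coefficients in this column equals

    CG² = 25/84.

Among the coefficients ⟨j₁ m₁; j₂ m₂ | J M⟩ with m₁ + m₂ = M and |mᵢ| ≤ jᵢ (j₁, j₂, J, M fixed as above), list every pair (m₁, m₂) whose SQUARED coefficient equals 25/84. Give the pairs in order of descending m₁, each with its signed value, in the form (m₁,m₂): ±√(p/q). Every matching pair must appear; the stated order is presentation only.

(2,-3): +√(25/84); (-3,2): +√(25/84)

Admissible pairs with m₁+m₂ = M = -1: (-3,2), (-2,1), (-1,0), (0,-1), (1,-2), (2,-3)
  (m₁,m₂)=(2,-3): CG² = 25/84, CG = +√(25/84)   ← matches the target
  (m₁,m₂)=(1,-2): CG² = 5/28, CG = −√(5/28)
  (m₁,m₂)=(0,-1): CG² = 1/42, CG = +√(1/42)
  (m₁,m₂)=(-1,0): CG² = 1/42, CG = +√(1/42)
  (m₁,m₂)=(-2,1): CG² = 5/28, CG = −√(5/28)
  (m₁,m₂)=(-3,2): CG² = 25/84, CG = +√(25/84)   ← matches the target
Pairs with CG² = 25/84: (2,-3): +√(25/84); (-3,2): +√(25/84)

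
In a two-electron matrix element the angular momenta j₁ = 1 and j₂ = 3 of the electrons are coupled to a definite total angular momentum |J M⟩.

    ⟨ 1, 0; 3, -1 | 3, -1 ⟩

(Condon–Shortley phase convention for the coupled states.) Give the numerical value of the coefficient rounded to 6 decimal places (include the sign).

j₁+j₂−J=1  J+j₁−j₂=1  J−j₁+j₂=5  j₁+j₂+J+1=8
(j₁±m₁, j₂±m₂, J±M) = (1,1,2,4,2,4)
P² = 48
sum k=0..1:
  [0] +1/12 = 1/12
  [1] −1/24 = -1/24
S = 1/24
C² = P²·S² = 1/12 ; C = +0.288675

+0.288675  (= +√(1/12))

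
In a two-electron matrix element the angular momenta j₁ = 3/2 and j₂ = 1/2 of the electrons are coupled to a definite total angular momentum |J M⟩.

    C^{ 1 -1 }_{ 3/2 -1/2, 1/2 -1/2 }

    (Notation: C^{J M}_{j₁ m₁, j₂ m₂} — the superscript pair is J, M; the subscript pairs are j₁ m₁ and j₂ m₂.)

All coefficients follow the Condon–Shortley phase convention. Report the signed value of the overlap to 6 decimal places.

j₁+j₂−J=1  J+j₁−j₂=2  J−j₁+j₂=0  j₁+j₂+J+1=4
(j₁±m₁, j₂±m₂, J±M) = (1,2,0,1,0,2)
P² = 1
sum k=0..0:
  [0] +1/2 = 1/2
S = 1/2
C² = P²·S² = 1/4 ; C = +0.500000

+√(1/4) = +0.500000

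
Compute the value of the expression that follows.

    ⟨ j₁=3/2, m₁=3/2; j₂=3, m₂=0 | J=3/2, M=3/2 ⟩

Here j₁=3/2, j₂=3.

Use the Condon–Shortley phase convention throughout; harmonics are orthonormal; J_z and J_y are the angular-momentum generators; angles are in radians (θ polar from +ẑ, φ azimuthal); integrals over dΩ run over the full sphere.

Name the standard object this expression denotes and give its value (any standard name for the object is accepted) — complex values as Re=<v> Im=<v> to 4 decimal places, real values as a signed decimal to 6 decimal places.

This is a Clebsch–Gordan (vector-coupling) coefficient.
√[4·3!0!3!/7! · 3!0!3!3!3!0!] = √(1296/35)
  +(−1)^0/∏(0,3,0,3,0,0)! = 1/36  (running 1/36)
⟨..|..⟩ = √(1296/35)·(1/36) = +0.169031

Clebsch–Gordan coefficient, +√(1/35) ≈ +0.169031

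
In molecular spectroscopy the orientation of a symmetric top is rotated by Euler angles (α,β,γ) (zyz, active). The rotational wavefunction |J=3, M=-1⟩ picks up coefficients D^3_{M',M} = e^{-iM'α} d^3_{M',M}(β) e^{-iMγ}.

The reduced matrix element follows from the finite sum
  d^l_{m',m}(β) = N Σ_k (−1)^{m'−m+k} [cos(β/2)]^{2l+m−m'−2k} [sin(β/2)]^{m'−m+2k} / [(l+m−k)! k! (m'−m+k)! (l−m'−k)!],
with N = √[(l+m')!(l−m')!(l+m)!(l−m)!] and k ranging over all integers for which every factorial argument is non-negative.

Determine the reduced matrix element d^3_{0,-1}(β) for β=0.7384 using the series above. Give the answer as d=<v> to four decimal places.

d=-0.5056

d^3_{0,-1}(β=0.7384) via the finite sum:
Half-angle: c=0.932616, s=0.360869. N=√(6·6·2·24)=41.569219
k∈{0,1,2} keeps every argument non-negative
  k=0: (−1)^1·41.5692/(12)·0.9326^5·0.3609^1 = -0.881974
  k=1: (−1)^2·41.5692/(4)·0.9326^3·0.3609^3 = +0.396161
  k=2: (−1)^3·41.5692/(12)·0.9326^1·0.3609^5 = -0.019772
d^3_{0,-1}(0.7384) = -0.881974 +0.396161 -0.019772 = -0.505585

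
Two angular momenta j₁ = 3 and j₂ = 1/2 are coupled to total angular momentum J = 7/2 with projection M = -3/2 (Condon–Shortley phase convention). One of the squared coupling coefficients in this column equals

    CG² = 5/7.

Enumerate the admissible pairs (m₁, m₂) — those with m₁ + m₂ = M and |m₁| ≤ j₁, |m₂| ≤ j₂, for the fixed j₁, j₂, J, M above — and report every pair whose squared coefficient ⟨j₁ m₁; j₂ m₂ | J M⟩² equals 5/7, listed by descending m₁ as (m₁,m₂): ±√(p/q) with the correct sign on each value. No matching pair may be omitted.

Admissible pairs with m₁+m₂ = M = -3/2: (-2,1/2), (-1,-1/2)
  (m₁,m₂)=(-1,-1/2): CG² = 5/7, CG = +√(5/7)   ← matches the target
  (m₁,m₂)=(-2,1/2): CG² = 2/7, CG = +√(2/7)
Pairs with CG² = 5/7: (-1,-1/2): +√(5/7)

(-1,-1/2): +√(5/7)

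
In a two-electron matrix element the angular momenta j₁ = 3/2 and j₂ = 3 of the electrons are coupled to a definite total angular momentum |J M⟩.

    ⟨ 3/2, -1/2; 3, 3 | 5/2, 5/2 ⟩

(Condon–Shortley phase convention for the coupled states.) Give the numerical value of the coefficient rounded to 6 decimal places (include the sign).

+√(15/28) = +0.731925

j₁+j₂−J=2  J+j₁−j₂=1  J−j₁+j₂=4  j₁+j₂+J+1=8
(j₁±m₁, j₂±m₂, J±M) = (1,2,6,0,5,0)
P² = 8640/7
sum k=2..2:
  [2] +1/48 = 1/48
S = 1/48
C² = P²·S² = 15/28 ; C = +0.731925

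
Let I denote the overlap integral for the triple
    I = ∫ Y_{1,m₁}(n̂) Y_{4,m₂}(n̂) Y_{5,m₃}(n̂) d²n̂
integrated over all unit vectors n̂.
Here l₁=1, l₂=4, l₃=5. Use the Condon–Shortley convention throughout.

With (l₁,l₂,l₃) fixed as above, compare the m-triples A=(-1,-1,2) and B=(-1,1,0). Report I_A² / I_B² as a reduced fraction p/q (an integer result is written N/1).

Same 1,4,5: normalisation and zero-m 3j drop out of the ratio.
A: Δ: 0! 2! 8! / 11! → 1/495; sum: t=0:+1/1440 = 1/1440; 3j²(1 4 5; -1 -1 2) = Δ·Π!·Σ² = 7/165  (sign -1)
B: Δ: 0! 2! 8! / 11! → 1/495; sum: t=0:+1/1440 = 1/1440; 3j²(1 4 5; -1 1 0) = Δ·Π!·Σ² = 2/99  (sign -1)
I_A²/I_B² = (7/165)/(2/99) = 21/10

21/10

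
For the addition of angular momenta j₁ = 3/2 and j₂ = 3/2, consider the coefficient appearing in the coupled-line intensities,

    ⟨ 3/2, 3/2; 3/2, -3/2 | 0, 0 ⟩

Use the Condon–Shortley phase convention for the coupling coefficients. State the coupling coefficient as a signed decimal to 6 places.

√[1·3!0!0!/4! · 3!0!0!3!0!0!] = √(9)
  +(−1)^0/∏(0,3,0,0,0,0)! = 1/6  (running 1/6)
⟨..|..⟩ = √(9)·(1/6) = +0.500000

+0.500000  (= +√(1/4))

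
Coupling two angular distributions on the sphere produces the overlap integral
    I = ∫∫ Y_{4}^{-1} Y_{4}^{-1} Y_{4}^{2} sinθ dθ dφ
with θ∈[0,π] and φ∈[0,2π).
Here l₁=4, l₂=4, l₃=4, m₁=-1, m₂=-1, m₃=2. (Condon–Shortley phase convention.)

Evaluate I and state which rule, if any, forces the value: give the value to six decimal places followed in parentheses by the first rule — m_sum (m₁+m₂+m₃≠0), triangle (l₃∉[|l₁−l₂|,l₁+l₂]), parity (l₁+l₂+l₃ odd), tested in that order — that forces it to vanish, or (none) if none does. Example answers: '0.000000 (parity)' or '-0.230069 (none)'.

Checks pass: Σm=0; 12 even; l₃=4∈[0,8].
(2·4+1)(2·4+1)(2·4+1) = 729
Δ: 4! 4! 4! / 13! → 1/450450
sum: t=0:+1/13824 t=1:−1/216 t=2:+1/64 t=3:−1/216 t=4:+1/13824 = 5/768
3j²(4 4 4; 0 0 0) = Δ·Π!·Σ² = 18/1001  (sign +1)
sum: t=1:−1/576 t=2:+1/144 t=3:−1/576 = 1/288
3j²(4 4 4; -1 -1 2) = Δ·Π!·Σ² = 20/1001  (sign +1)
combine: 4πI² = 729·18/1001·20/1001 = 262440/1002001
take √, sign +1: I = 0.14436968
No selection rule forces the value: the integral is nonzero (none).

0.144370 (none)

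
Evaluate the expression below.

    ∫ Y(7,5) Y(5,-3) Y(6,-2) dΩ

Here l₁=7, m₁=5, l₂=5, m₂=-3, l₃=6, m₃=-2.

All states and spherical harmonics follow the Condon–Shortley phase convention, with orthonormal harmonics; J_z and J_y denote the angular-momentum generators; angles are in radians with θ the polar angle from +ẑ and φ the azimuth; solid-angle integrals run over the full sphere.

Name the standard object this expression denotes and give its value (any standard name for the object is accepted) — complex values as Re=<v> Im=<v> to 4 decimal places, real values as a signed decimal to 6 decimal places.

This is a Gaunt coefficient — the integral of a triple product of spherical harmonics over the sphere.
Rules hold: Σm=0, L=18 even, 2≤6≤12.
N = 15·11·13 = 2145
Δ = 6!·8!·4!/19! = 1/174594420
Racah Σ t=1..5: t=1:−1/4147200 t=2:+1/207360 t=3:−1/82944 t=4:+1/207360 t=5:−1/4147200 = -1/345600
⇒ 3j(7 5 6; 0 0 0)² = 420/46189, sgn -1
Racah Σ t=0..2: t=0:+1/4147200 t=1:−1/3628800 t=2:+1/46448640 = -1/77414400
⇒ 3j(7 5 6; 5 -3 -2)² = 3/41990, sgn -1
4πI² = N·(3j₀)²·(3jₘ)² = 1890/1356277
I = +1·√(0.00139352/4π) = 0.01053057

Gaunt coefficient, +0.010531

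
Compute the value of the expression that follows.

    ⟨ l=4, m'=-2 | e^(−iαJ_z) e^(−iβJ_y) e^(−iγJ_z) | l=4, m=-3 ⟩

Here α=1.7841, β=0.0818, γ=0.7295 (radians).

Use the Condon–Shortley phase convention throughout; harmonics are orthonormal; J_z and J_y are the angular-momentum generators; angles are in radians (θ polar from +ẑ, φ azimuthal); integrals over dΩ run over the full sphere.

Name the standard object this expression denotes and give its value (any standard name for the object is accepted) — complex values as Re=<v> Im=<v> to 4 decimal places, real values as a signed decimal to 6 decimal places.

This is a Wigner D-matrix element — the rotation-matrix element ⟨l m'| R(α,β,γ) |l m⟩ in the angular-momentum basis.
First d^4_{-2,-3}(β=0.0818), then the phase factors e^{-i(-2)α} and e^{-i(-3)γ}:
c=cos(0.081800/2)=0.999164, s=sin(0.081800/2)=0.040889; N=√[2·720·1·5040]=2693.993318
k: max(0,(-3)−(-2))=0 … min(4+(-3),4−(-2))=1
  k=0: (−1)^1·2693.9933/(720)·0.9992^7·0.0409^1 = -0.152098
  k=1: (−1)^2·2693.9933/(240)·0.9992^5·0.0409^3 = +0.000764
d^4_{-2,-3}(0.0818) = -0.152098 +0.000764 = -0.151334
Attach z-rotation phases: D = e^{-i(-2)(1.7841)}·(-0.151334)·e^{-i(-3)(0.7295)} = -0.130840+0.076045i

Wigner D-matrix element, Re=-0.1308 Im=0.0760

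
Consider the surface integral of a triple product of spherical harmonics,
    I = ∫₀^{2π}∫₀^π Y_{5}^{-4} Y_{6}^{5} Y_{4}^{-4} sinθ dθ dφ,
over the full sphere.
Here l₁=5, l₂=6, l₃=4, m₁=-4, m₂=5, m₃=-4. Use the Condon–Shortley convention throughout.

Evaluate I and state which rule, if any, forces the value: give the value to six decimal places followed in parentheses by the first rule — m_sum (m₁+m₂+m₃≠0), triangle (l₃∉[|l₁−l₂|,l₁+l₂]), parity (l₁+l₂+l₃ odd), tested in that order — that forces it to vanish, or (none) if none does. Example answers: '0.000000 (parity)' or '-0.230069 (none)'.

-4 + 5 − 4 = -3 ≠ 0: azimuthal integral kills it; I = 0

0.000000 (m_sum)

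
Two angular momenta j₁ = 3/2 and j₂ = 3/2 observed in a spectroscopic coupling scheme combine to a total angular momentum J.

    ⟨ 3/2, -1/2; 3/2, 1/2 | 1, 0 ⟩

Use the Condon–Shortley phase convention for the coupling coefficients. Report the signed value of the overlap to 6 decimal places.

−√(1/20) ≈ -0.223607

triangle: 2!·1!·1!/5! = 2/120
(j±m)!: 1!·2!·2!·1!·1!·1! = 4
prefactor² = (2J+1)·Δ·N² = 1/5
  k=1: −1/(1!·1!·1!·1!·0!·0!) = -1
  k=2: +1/(2!·0!·0!·0!·1!·1!) = 1/2
Σ = -1/2  ⇒  CG² = 1/5·(-1/2)² = 1/20
CG = −√(1/20) = -0.223607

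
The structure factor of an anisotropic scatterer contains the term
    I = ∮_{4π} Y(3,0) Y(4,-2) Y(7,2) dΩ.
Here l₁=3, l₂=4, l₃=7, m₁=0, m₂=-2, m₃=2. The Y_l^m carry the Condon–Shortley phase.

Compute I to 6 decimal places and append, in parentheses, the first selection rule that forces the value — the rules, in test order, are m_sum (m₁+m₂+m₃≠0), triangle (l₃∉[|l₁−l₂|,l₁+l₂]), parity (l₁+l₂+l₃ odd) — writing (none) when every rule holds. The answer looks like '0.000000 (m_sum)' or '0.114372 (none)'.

0.195286 (none)

m-sum 0 ✓  L=14 even ✓  1≤7≤7 ✓
Π(2lᵢ+1) = 7×9×15 = 945
triangle coeff Δ(3,4,7) = 1/45045
Σ_t [0,0]: t=0:+1/20736 = 1/20736
(3j)²=35/1287 [(3 4 7; 0 0 0)], sign=-1
Σ_t [0,0]: t=0:+1/51840 = 1/51840
(3j)²=8/429 [(3 4 7; 0 -2 2)], sign=-1
⇒ 4πI² = 9800/20449
I = (+1)√(9800/20449/(4π)) = 0.19528643
No selection rule forces the value: the integral is nonzero (none).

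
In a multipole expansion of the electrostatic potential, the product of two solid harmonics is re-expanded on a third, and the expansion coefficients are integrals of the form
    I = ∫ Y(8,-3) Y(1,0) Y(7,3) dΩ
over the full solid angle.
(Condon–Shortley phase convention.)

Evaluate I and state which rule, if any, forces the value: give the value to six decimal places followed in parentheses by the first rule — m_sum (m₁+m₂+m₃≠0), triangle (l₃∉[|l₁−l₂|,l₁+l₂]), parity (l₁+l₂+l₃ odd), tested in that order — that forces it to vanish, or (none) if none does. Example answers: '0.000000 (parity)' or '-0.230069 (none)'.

Rules hold: Σm=0, L=16 even, 7≤7≤9.
N = 17·3·15 = 765
Δ = 2!·14!·0!/17! = 1/2040
Racah Σ t=1..1: t=1:−1/25401600 = -1/25401600
⇒ 3j(8 1 7; 0 0 0)² = 8/255, sgn +1
Racah Σ t=1..1: t=1:−1/87091200 = -1/87091200
⇒ 3j(8 1 7; -3 0 3)² = 11/408, sgn -1
4πI² = N·(3j₀)²·(3jₘ)² = 11/17
I = -1·√(0.647059/4π) = -0.22691696
No selection rule forces the value: the integral is nonzero (none).

-0.226917 (none)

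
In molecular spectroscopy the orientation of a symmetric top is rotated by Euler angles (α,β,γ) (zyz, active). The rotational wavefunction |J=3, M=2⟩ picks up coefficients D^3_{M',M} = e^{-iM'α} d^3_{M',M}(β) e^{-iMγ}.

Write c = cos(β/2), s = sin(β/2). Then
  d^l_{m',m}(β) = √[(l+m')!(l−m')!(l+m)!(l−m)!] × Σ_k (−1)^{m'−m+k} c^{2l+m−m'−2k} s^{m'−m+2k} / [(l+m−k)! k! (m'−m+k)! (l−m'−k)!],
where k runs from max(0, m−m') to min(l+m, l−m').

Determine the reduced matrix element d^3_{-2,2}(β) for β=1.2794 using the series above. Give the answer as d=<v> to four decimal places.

d^3_{-2,2}(β=1.2794) via the finite sum:
c=cos(1.279400/2)=0.802275, s=sin(1.279400/2)=0.596955; N=√[1·120·120·1]=120.000000
Admissible k: 4..5 (factorial args all ≥0)
  k=4: (−1)^0·120.0000/(24)·0.8023^2·0.5970^4 = +0.408679
  k=5: (−1)^1·120.0000/(120)·0.8023^0·0.5970^6 = -0.045253
d^3_{-2,2}(1.2794) = +0.408679 -0.045253 = +0.363426

d=0.3634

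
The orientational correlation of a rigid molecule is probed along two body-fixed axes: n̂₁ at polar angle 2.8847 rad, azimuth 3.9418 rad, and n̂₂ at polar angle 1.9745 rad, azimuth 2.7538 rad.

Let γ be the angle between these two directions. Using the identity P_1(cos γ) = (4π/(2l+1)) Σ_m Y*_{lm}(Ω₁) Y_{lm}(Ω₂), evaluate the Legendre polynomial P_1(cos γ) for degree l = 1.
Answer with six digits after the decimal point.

Summing Y*_{l m}(θ₁,φ₁)·Y_{l m}(θ₂,φ₂) over m ∈ [−1, 1]; prefactor 4π/(2·1+1) = 4.188790:
  [-1]  conj(Y_{1,-1})(Ω₁) = -0.06115 - 0.06298j ; Y_{1,-1}(Ω₂) = -0.29413 - 0.12014j ; Δ = 0.01042 + 0.02587j
  [+0]  conj(Y_{1,0})(Ω₁) = -0.47257 + 0.00000j ; Y_{1,0}(Ω₂) = -0.19194 + 0.00000j ; Δ = 0.09070 + 0.00000j
  [+1]  conj(Y_{1,1})(Ω₁) = 0.06115 - 0.06298j ; Y_{1,1}(Ω₂) = 0.29413 - 0.12014j ; Δ = 0.01042 - 0.02587j
Accumulated sum 0.11154 + 0.00000j; after 4π/(2l+1) scaling, 0.46721 + 0.00000j ⇒ P_1 = 0.467209

0.467209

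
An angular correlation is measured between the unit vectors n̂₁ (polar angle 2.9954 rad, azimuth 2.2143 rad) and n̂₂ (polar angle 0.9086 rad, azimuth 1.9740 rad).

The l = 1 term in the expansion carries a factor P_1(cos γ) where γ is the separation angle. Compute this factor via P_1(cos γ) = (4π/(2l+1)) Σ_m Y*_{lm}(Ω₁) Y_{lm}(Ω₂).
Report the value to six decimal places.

-0.496709

Summing Y*_{l m}(θ₁,φ₁)·Y_{l m}(θ₂,φ₂) over m ∈ [−1, 1]; prefactor 4π/(2·1+1) = 4.188790:
  term(m=-1) = 0.01332 + 0.00326j   from Y*(Ω₁)=-0.03020 + 0.04026j, Y(Ω₂)=-0.10691 - 0.25062j
  term(m=+0) = -0.14522 + 0.00000j   from Y*(Ω₁)=-0.48339 + 0.00000j, Y(Ω₂)=0.30042 + 0.00000j
  term(m=+1) = 0.01332 - 0.00326j   from Y*(Ω₁)=0.03020 + 0.04026j, Y(Ω₂)=0.10691 - 0.25062j
Total Σ_m = -0.11858 + 0.00000j. Multiply by 4.188790: -0.49671 + 0.00000j. P_1(cos γ) = -0.496709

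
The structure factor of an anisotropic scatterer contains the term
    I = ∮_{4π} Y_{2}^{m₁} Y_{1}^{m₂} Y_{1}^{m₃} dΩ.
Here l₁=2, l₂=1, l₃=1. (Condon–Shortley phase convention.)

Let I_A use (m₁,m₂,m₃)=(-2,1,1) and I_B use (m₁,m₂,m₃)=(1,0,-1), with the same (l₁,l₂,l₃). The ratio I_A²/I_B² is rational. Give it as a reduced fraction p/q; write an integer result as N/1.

2/1

Same 2,1,1: normalisation and zero-m 3j drop out of the ratio.
A: Δ: 2! 2! 0! / 5! → 1/30; sum: t=2:+1/4 = 1/4; 3j²(2 1 1; -2 1 1) = Δ·Π!·Σ² = 1/5  (sign +1)
B: Δ: 2! 2! 0! / 5! → 1/30; sum: t=1:−1/2 = -1/2; 3j²(2 1 1; 1 0 -1) = Δ·Π!·Σ² = 1/10  (sign -1)
I_A²/I_B² = (1/5)/(1/10) = 2/1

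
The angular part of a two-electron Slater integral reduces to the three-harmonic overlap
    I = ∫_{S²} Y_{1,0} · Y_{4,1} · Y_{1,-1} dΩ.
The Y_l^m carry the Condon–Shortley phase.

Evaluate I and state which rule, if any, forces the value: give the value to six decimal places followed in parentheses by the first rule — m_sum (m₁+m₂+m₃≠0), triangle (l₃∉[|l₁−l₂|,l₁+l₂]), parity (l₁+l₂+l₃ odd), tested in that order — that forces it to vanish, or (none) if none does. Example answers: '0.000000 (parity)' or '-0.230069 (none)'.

0.000000 (triangle)

l₃=1 ∉ [3,5] — triangle fails ⇒ I = 0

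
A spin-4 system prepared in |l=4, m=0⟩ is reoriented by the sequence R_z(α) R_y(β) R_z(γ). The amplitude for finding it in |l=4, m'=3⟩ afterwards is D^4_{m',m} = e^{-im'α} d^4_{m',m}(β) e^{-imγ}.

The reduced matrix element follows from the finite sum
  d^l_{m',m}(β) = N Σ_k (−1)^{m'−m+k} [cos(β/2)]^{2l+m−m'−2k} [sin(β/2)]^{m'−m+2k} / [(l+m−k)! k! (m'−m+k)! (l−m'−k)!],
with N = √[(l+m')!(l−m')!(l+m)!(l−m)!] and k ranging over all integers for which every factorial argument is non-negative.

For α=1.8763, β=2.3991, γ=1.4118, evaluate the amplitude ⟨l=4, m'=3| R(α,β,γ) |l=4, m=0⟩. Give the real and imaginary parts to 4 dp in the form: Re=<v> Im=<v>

Re=0.2673 Im=0.2050

Split into d^4_{3,0}(β=2.3991) × two z-phases.
With c≡cos(β/2)=0.362777 and s≡sin(β/2)=0.931876, N=[5040·1·24·24]^{1/2}=1703.830978
The bounds max(0,m−m')=0 and min(l+m,l−m')=1 give 2 terms
  k=0: (−1)^3·1703.8310/(144)·0.3628^5·0.9319^3 = -0.060164
  k=1: (−1)^4·1703.8310/(144)·0.3628^3·0.9319^5 = +0.396985
d^4_{3,0}(2.3991) = -0.060164 +0.396985 = +0.336821
D = (+0.793483+0.608592i)·(+0.336821)·(+1.000000+0.000000i) = +0.267262+0.204987i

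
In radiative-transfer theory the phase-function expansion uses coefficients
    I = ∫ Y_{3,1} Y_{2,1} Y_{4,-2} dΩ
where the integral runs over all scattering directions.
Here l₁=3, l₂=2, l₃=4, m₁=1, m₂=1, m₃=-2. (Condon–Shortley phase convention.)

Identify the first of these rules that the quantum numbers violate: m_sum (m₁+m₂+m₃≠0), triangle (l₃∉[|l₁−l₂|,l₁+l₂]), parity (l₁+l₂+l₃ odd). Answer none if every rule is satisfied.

parity

Σmᵢ = 0  ✓
l₃∈[|l₁−l₂|,l₁+l₂]=[1,5], have l₃=4  ✓
Σlᵢ = 9 ⇒ odd  ✗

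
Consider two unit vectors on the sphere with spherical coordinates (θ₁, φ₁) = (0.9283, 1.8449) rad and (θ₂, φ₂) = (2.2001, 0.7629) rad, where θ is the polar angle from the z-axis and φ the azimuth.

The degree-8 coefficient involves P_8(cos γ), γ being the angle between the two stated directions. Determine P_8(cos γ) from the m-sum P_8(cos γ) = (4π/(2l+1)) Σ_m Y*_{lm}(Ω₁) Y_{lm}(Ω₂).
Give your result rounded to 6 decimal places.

0.250341

Expand P_8 via completeness: Σ_{m} conj(Y_{8,m}) at Ω₁ times Y_{8,m} at Ω₂ —
  term(m=-8) = -0.005881+0.005688i   from Y*(Ω₁)=-0.050692+0.070702i, Y(Ω₂)=+0.092527+0.016836i
  term(m=-7) = -0.019711-0.068553i   from Y*(Ω₁)=+0.244839+0.088799i, Y(Ω₂)=-0.160893-0.221640i
  term(m=-6) = +0.187535+0.039739i   from Y*(Ω₁)=+0.032063-0.433519i, Y(Ω₂)=-0.059348+0.436977i
  term(m=-5) = -0.089153+0.106361i   from Y*(Ω₁)=-0.374664+0.076057i, Y(Ω₂)=+0.283885-0.226256i
  term(m=-4) = +0.000068+0.000169i   from Y*(Ω₁)=+0.002794+0.005440i, Y(Ω₂)=+0.029692+0.002679i
  term(m=-3) = +0.125865+0.013189i   from Y*(Ω₁)=-0.257317+0.238988i, Y(Ω₂)=-0.237053-0.271425i
  term(m=-2) = -0.018481+0.027412i   from Y*(Ω₁)=+0.170647+0.104204i, Y(Ω₂)=-0.007437+0.165177i
  term(m=-1) = -0.036992-0.069555i   from Y*(Ω₁)=-0.072937+0.259395i, Y(Ω₂)=-0.211334+0.202033i
  term(m=+0) = +0.052167+0.000000i   from Y*(Ω₁)=+0.244684-0.000000i, Y(Ω₂)=+0.213203+0.000000i
  term(m=+1) = -0.036992+0.069555i   from Y*(Ω₁)=+0.072937+0.259395i, Y(Ω₂)=+0.211334+0.202033i
  term(m=+2) = -0.018481-0.027412i   from Y*(Ω₁)=+0.170647-0.104204i, Y(Ω₂)=-0.007437-0.165177i
  term(m=+3) = +0.125865-0.013189i   from Y*(Ω₁)=+0.257317+0.238988i, Y(Ω₂)=+0.237053-0.271425i
  term(m=+4) = +0.000068-0.000169i   from Y*(Ω₁)=+0.002794-0.005440i, Y(Ω₂)=+0.029692-0.002679i
  term(m=+5) = -0.089153-0.106361i   from Y*(Ω₁)=+0.374664+0.076057i, Y(Ω₂)=-0.283885-0.226256i
  term(m=+6) = +0.187535-0.039739i   from Y*(Ω₁)=+0.032063+0.433519i, Y(Ω₂)=-0.059348-0.436977i
  term(m=+7) = -0.019711+0.068553i   from Y*(Ω₁)=-0.244839+0.088799i, Y(Ω₂)=+0.160893-0.221640i
  term(m=+8) = -0.005881-0.005688i   from Y*(Ω₁)=-0.050692-0.070702i, Y(Ω₂)=+0.092527-0.016836i
Total Σ_m = +0.338666-0.000000i. Multiply by 0.739198: +0.250341-0.000000i. P_8(cos γ) = 0.250341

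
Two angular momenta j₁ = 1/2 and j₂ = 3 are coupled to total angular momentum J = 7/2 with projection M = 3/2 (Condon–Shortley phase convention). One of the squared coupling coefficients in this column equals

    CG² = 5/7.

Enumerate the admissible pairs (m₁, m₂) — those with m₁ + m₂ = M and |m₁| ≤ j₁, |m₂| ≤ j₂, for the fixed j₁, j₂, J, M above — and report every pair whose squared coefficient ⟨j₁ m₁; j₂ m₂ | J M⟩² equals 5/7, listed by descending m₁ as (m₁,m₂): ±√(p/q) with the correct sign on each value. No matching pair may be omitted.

Admissible pairs with m₁+m₂ = M = 3/2: (-1/2,2), (1/2,1)
  (m₁,m₂)=(1/2,1): CG² = 5/7, CG = +√(5/7)   ← matches the target
  (m₁,m₂)=(-1/2,2): CG² = 2/7, CG = +√(2/7)
Pairs with CG² = 5/7: (1/2,1): +√(5/7)

(1/2,1): +√(5/7)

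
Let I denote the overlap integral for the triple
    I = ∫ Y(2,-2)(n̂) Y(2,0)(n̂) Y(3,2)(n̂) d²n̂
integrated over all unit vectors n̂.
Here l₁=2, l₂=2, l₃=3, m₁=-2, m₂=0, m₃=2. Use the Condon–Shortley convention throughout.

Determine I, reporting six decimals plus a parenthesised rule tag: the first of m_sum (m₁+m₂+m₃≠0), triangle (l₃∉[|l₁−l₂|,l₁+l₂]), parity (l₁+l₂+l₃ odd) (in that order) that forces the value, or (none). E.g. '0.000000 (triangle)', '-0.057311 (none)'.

Σlᵢ=7 odd — θ-integrand is odd under cosθ→−cosθ; I=0

0.000000 (parity)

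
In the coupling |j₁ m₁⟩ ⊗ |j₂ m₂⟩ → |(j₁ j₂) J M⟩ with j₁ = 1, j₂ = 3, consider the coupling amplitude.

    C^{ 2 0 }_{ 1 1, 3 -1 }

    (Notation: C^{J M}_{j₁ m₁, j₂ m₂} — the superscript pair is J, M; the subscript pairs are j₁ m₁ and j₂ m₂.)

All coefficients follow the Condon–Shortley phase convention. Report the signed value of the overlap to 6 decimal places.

+0.534522  (= +√(2/7))

j₁+j₂−J=2  J+j₁−j₂=0  J−j₁+j₂=4  j₁+j₂+J+1=7
(j₁±m₁, j₂±m₂, J±M) = (2,0,2,4,2,2)
P² = 128/7
sum k=0..0:
  [0] +1/8 = 1/8
S = 1/8
C² = P²·S² = 2/7 ; C = +0.534522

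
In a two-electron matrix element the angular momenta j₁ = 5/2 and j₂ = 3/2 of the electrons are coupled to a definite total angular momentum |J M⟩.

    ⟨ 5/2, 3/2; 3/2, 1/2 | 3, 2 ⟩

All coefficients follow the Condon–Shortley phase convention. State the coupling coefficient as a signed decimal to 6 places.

+√(1/12) = +0.288675

√[7·1!4!2!/8! · 4!1!2!1!5!1!] = √(48)
  +(−1)^0/∏(0,1,1,2,3,0)! = 1/12  (running 1/12)
  +(−1)^1/∏(1,0,0,1,4,1)! = -1/24  (running 1/24)
⟨..|..⟩ = √(48)·(1/24) = +0.288675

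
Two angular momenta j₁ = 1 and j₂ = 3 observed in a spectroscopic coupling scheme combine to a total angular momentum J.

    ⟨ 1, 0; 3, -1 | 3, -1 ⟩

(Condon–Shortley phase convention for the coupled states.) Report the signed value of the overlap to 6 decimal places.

triangle: 1!×1!×5!/8! = 120/40320
(j±m)!: 1!×1!×2!×4!×2!×4! = 2304
prefactor² = (2J+1)×Δ×N² = 48
  k=0: +1/(0!×1!×1!×2!×0!×3!) = 1/12
  k=1: −1/(1!×0!×0!×1!×1!×4!) = -1/24
Σ = 1/24  ⇒  CG² = 48×(1/24)² = 1/12
CG = +√(1/12) = +0.288675

+√(1/12) = +0.288675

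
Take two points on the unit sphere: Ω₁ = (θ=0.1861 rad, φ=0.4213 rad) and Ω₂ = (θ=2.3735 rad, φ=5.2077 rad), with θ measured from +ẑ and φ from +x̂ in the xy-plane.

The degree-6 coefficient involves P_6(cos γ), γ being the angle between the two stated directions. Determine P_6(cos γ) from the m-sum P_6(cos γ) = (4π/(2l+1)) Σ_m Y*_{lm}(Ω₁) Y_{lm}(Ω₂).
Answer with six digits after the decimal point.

-0.116509

Addition theorem: P_6(cos γ) = (4π/13) Σ_m Y*_{lm}(Ω₁) Y_{lm}(Ω₂), m = −6…6:
  term(m=-6) = -0.00000 + 0.00000j   from Y*(Ω₁)=-0.00002 + 0.00001j, Y(Ω₂)=0.05355 + 0.00918j
  term(m=-5) = -0.00003 - 0.00006j   from Y*(Ω₁)=-0.00018 + 0.00031j, Y(Ω₂)=-0.12023 + 0.15332j
  term(m=-4) = 0.00150 - 0.00046j   from Y*(Ω₁)=-0.00046 + 0.00400j, Y(Ω₂)=-0.15558 - 0.35752j
  term(m=-3) = 0.00288 + 0.01275j   from Y*(Ω₁)=0.00934 + 0.02947j, Y(Ω₂)=0.42118 + 0.03583j
  term(m=-2) = -0.01296 + 0.00193j   from Y*(Ω₁)=0.10682 + 0.11980j, Y(Ω₂)=-0.04476 + 0.06830j
  term(m=-1) = 0.01310 + 0.17671j   from Y*(Ω₁)=0.46527 + 0.20850j, Y(Ω₂)=0.16519 + 0.30578j
  term(m=+0) = -0.12951 + 0.00000j   from Y*(Ω₁)=0.67906 + 0.00000j, Y(Ω₂)=-0.19072 + 0.00000j
  term(m=+1) = 0.01310 - 0.17671j   from Y*(Ω₁)=-0.46527 + 0.20850j, Y(Ω₂)=-0.16519 + 0.30578j
  term(m=+2) = -0.01296 - 0.00193j   from Y*(Ω₁)=0.10682 - 0.11980j, Y(Ω₂)=-0.04476 - 0.06830j
  term(m=+3) = 0.00288 - 0.01275j   from Y*(Ω₁)=-0.00934 + 0.02947j, Y(Ω₂)=-0.42118 + 0.03583j
  term(m=+4) = 0.00150 + 0.00046j   from Y*(Ω₁)=-0.00046 - 0.00400j, Y(Ω₂)=-0.15558 + 0.35752j
  term(m=+5) = -0.00003 + 0.00006j   from Y*(Ω₁)=0.00018 + 0.00031j, Y(Ω₂)=0.12023 + 0.15332j
  term(m=+6) = -0.00000 - 0.00000j   from Y*(Ω₁)=-0.00002 - 0.00001j, Y(Ω₂)=0.05355 - 0.00918j
Total Σ_m = -0.12053 - 0.00000j. Multiply by 0.966644: -0.11651 - 0.00000j. P_6(cos γ) = -0.116509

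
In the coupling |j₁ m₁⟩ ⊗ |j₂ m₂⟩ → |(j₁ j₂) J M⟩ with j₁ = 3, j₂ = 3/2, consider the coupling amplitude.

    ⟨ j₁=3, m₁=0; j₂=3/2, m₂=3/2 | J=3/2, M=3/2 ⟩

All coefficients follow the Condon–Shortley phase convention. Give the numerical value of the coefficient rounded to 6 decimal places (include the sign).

-0.169031

j₁+j₂−J=3  J+j₁−j₂=3  J−j₁+j₂=0  j₁+j₂+J+1=7
(j₁±m₁, j₂±m₂, J±M) = (3,3,3,0,3,0)
P² = 1296/35
sum k=3..3:
  [3] −1/36 = -1/36
S = -1/36
C² = P²·S² = 1/35 ; C = -0.169031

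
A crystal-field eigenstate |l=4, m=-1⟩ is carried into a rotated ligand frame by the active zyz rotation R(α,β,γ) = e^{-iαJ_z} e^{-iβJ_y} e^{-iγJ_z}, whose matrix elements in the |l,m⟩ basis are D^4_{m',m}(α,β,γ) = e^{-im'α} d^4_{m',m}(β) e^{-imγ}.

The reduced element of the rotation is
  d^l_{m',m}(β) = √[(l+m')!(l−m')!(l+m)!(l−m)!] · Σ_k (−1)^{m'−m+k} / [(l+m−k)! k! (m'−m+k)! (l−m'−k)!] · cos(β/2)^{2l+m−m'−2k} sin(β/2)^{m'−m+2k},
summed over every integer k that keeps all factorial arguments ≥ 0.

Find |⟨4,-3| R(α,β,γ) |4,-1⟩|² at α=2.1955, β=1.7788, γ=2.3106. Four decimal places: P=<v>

First d^4_{-3,-1}(β=1.7788), then the phase factors e^{-i(-3)α} and e^{-i(-1)γ}:
c=cos(1.778800/2)=0.629878, s=sin(1.778800/2)=0.776694; N=√[1·5040·6·120]=1904.940944
The bounds max(0,m−m')=2 and min(l+m,l−m')=3 give 2 terms
  k=2: (−1)^0·1904.9409/(240)·0.6299^6·0.7767^2 = +0.299026
  k=3: (−1)^1·1904.9409/(144)·0.6299^4·0.7767^4 = -0.757783
d^4_{-3,-1}(1.7788) = +0.299026 -0.757783 = -0.458757
|D^4_{-3,-1}|² = |d^4_{-3,-1}(β)|² = (-0.458757)² = 0.210458 (the z-rotation phases have unit modulus)

P=0.2105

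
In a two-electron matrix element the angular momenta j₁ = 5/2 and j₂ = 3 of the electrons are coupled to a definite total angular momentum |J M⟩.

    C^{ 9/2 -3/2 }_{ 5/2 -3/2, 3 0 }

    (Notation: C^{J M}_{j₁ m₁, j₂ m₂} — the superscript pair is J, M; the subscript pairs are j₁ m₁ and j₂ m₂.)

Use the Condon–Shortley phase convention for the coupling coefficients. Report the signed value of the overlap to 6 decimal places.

triangle: 1!·4!·5!/11! = 2880/39916800
(j±m)!: 1!·4!·3!·3!·3!·6! = 3732480
prefactor² = (2J+1)·Δ·N² = 207360/77
  k=0: +1/(0!·1!·4!·3!·0!·2!) = 1/288
  k=1: −1/(1!·0!·3!·2!·1!·3!) = -1/72
Σ = -1/96  ⇒  CG² = 207360/77·(-1/96)² = 45/154
CG = −√(45/154) = -0.540562

−√(45/154) ≈ -0.540562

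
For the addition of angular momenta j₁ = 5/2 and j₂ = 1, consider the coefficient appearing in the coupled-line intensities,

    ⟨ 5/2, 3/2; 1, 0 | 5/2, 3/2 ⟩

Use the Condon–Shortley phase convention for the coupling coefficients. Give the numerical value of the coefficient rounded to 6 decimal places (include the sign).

+√(9/35) = +0.507093

j₁+j₂−J=1  J+j₁−j₂=4  J−j₁+j₂=1  j₁+j₂+J+1=7
(j₁±m₁, j₂±m₂, J±M) = (4,1,1,1,4,1)
P² = 576/35
sum k=0..1:
  [0] +1/6 = 1/6
  [1] −1/24 = -1/24
S = 1/8
C² = P²·S² = 9/35 ; C = +0.507093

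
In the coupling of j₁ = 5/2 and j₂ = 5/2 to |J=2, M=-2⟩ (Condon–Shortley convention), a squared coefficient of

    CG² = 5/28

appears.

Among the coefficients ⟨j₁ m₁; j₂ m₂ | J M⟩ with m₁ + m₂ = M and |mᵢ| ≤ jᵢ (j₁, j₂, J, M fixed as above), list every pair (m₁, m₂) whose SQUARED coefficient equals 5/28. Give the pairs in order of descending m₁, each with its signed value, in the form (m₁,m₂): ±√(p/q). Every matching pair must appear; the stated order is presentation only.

Admissible pairs with m₁+m₂ = M = -2: (-5/2,1/2), (-3/2,-1/2), (-1/2,-3/2), (1/2,-5/2)
  (m₁,m₂)=(1/2,-5/2): CG² = 5/28, CG = +√(5/28)   ← matches the target
  (m₁,m₂)=(-1/2,-3/2): CG² = 9/28, CG = −√(9/28)
  (m₁,m₂)=(-3/2,-1/2): CG² = 9/28, CG = +√(9/28)
  (m₁,m₂)=(-5/2,1/2): CG² = 5/28, CG = −√(5/28)   ← matches the target
Pairs with CG² = 5/28: (1/2,-5/2): +√(5/28); (-5/2,1/2): −√(5/28)

(1/2,-5/2): +√(5/28); (-5/2,1/2): −√(5/28)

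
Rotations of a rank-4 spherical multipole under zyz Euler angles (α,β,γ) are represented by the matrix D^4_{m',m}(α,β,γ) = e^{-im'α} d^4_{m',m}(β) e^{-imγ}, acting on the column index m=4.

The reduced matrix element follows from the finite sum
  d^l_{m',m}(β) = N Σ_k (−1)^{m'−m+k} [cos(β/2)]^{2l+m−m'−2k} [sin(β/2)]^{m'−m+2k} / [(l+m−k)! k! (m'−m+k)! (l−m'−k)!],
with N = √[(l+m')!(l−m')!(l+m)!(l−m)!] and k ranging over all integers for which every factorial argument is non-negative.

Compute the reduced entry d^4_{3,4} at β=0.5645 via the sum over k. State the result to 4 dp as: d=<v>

d=0.5938

d^4_{3,4}(β=0.5645) via the finite sum:
c=cos(0.564500/2)=0.960431, s=sin(0.564500/2)=0.278517; N=√[5040·1·40320·1]=14255.272709
k: max(0,(4)−(3))=1 … min(4+(4),4−(3))=1
  k=1: (−1)^0·14255.2727/(5040)·0.9604^7·0.2785^1 = +0.593829
d^4_{3,4}(0.5645) = +0.593829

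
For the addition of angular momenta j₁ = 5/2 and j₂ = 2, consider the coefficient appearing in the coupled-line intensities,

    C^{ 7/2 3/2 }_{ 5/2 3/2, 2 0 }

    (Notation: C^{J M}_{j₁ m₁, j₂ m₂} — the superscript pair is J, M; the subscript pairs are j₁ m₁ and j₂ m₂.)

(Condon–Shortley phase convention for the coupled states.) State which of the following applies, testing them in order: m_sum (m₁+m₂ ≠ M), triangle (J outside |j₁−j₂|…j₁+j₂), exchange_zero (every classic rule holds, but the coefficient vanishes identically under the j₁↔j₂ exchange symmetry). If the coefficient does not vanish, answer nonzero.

m-sum: m₁+m₂ = 3/2+0 = 3/2, M = 3/2  ✓
triangle: |j₁−j₂| = 1/2 ≤ J = 7/2 ≤ j₁+j₂ = 9/2  ✓
exchange: j₁≠j₂ or m₁≠m₂ — the exchange symmetry imposes no constraint here
value check: CG = +√(2/7) = +0.534522 ≠ 0

nonzero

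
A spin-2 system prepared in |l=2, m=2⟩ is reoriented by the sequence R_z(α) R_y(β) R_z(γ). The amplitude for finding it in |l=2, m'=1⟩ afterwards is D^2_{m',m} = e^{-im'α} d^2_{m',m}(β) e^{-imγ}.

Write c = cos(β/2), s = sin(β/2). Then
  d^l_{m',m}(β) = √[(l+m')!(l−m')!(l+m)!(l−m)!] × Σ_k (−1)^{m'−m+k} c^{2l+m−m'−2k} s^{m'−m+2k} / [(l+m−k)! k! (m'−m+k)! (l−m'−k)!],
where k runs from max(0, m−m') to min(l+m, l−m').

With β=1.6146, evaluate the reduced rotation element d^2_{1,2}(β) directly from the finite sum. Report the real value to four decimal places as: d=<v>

d=0.4776

d^2_{1,2}(β=1.6146) via the finite sum:
With c≡cos(β/2)=0.691451 and s≡sin(β/2)=0.722423, N=[6·1·24·1]^{1/2}=12.000000
Admissible k: 1..1 (factorial args all ≥0)
  k=1: (−1)^0·12.0000/(6)·0.6915^3·0.7224^1 = +0.477647
d^2_{1,2}(1.6146) = +0.477647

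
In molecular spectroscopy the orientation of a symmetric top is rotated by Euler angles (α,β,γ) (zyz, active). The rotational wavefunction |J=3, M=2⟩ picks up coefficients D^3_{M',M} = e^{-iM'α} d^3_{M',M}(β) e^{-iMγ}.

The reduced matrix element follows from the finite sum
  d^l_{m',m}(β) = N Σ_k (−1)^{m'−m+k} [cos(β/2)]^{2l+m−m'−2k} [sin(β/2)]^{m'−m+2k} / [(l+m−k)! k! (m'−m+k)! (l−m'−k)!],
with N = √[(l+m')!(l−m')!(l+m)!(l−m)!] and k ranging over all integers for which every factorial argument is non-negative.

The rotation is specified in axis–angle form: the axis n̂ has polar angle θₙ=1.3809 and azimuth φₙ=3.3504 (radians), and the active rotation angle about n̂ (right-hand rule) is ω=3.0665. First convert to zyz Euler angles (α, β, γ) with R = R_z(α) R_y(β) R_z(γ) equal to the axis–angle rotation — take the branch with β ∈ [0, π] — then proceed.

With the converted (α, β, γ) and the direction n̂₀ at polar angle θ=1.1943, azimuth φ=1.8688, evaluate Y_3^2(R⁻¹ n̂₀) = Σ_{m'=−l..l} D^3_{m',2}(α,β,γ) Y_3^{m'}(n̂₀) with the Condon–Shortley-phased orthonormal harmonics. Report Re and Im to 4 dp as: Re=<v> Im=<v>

Re=0.2325 Im=0.0006

Axis–angle → zyz. n̂ = (sinθₙcosφₙ, sinθₙsinφₙ, cosθₙ) = (-0.960693, -0.203567, +0.188757), ω = 3.0665.
R = I cosω + sinω [n̂]ₓ + (1−cosω) n̂n̂ᵀ gives
  R = [+0.846080, +0.376419, -0.377436; +0.404741, -0.914420, -0.004668; -0.346892, -0.148814, -0.926024]
β = atan2(√(R₁₃²+R₂₃²), R₃₃) = 2.754535; α = atan2(R₂₃, R₁₃) mod 2π = 3.153959; γ = atan2(R₃₂, −R₃₁) mod 2π = 5.877937
Need the full column D^3_{m',2} for m'=−3..3 at α=3.1540, β=2.7545, γ=5.8779.
cos(β/2)=0.192323, sin(β/2)=0.981332
d^3_{-3,2}: single k=5 term ⇒ +0.428732;  D = -0.283729-0.321417i
d^3_{-2,2}: k∈[4..5] ⇒ +0.171512 -0.893089 = -0.721577;  D = -0.484184-0.535014i
d^3_{-1,2}: k∈[3..4] ⇒ +0.042518 -0.553490 = -0.510973;  D = +0.347526+0.374592i
d^3_{0,2}: k∈[2..3] ⇒ +0.007216 -0.187882 = -0.180666;  D = -0.124504-0.130916i
d^3_{1,2}: k∈[1..2] ⇒ +0.000817 -0.042518 = -0.041701;  D = +0.029109+0.029860i
d^3_{2,2}: k∈[0..1] ⇒ +0.000051 -0.006588 = -0.006537;  D = -0.004621-0.004624i
d^3_{3,2}: single k=0 term ⇒ -0.000632;  D = +0.000453+0.000442i
Y_3^{m'}(θ=1.1943,φ=1.8688) and Σ D·Y over m':
  (-0.2837-0.3214i)·(+0.2616+0.2102i)  (-0.4842-0.5350i)·(-0.2689+0.1824i)  (+0.3475+0.3746i)·(+0.0286+0.0931i)  (-0.1245-0.1309i)·(-0.3189+0.0000i)  (+0.0291+0.0299i)·(-0.0286+0.0931i)  (-0.0046-0.0046i)·(-0.2689-0.1824i)  (+0.0005+0.0004i)·(-0.2616+0.2102i)
Y_3^2(R⁻¹ n̂) = +0.232463+0.000595i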